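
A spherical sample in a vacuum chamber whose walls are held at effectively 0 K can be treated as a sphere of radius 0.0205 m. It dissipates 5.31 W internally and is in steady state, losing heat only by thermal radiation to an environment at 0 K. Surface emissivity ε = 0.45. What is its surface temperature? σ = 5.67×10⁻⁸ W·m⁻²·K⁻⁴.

Steady state: internal power = radiated power, P = εσA T⁴.
Radiating area A = 4πr² = 0.005281 m².
T⁴ = P/(εσA) = 5.31/(0.45·5.67×10⁻⁸·0.005281) = 3.941×10¹⁰ K⁴.
T = (3.941×10¹⁰)^(1/4).

T ≈ 446 K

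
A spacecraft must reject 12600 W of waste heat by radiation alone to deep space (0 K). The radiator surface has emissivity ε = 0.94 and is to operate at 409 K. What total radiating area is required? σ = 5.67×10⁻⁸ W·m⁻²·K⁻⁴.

A ≈ 8.45 m²

P = εσA T⁴ ⇒ A = P/(εσT⁴).
T⁴ = 2.798×10¹⁰ K⁴.
A = 12600/(0.94 × 5.67×10⁻⁸ × 2.798×10¹⁰).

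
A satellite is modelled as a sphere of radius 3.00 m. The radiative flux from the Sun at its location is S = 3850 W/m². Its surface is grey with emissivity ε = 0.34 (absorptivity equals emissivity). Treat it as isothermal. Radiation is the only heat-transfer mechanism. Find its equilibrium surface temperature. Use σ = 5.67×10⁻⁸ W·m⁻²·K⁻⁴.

At equilibrium, absorbed power = emitted power.
Absorbing cross-section = πr² = 28.27 m²; emitting surface = 4πr² = 113.1 m² (ratio 4).
εS·A_cross = εσ·A_surf·T⁴  ⇒  T⁴ = S/(4σ)   (ε cancels).
T⁴ = 3850/(4·5.67×10⁻⁸) = 1.698×10¹⁰ K⁴.
T = (1.698×10¹⁰)^(1/4).

T ≈ 361 K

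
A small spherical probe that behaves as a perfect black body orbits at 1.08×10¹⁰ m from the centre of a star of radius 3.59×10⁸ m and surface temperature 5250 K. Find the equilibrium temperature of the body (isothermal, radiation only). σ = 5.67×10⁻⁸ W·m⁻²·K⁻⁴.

The star's surface emits σT_*⁴; at distance d the flux is S = σT_*⁴(R_*/d)².
S = 5.67×10⁻⁸·(5250)⁴·(3.59×10⁸/1.08×10¹⁰)² = 47600 W/m².
For an isothermal sphere T⁴ = (1−a)S/(4σ) = 2.099×10¹¹ K⁴.

T ≈ 677 K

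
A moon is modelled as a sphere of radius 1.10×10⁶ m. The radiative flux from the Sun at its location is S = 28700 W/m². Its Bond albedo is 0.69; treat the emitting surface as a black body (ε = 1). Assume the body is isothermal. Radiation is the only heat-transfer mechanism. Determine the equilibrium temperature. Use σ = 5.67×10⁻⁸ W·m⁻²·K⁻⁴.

T ≈ 445 K

At equilibrium, absorbed power = emitted power.
Absorbing cross-section = πr² = 3.801×10¹² m²; emitting surface = 4πr² = 1.521×10¹³ m² (ratio 4).
(1−a)S·A_cross = εσ·A_surf·T⁴  ⇒  T⁴ = (1−a)S/(4σ).
T⁴ = 0.310·28700/(4·5.67×10⁻⁸) = 3.923×10¹⁰ K⁴.
T = (3.923×10¹⁰)^(1/4).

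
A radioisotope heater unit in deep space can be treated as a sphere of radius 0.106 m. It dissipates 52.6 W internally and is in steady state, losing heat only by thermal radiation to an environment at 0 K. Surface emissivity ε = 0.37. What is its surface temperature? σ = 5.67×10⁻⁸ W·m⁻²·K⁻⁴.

T ≈ 365 K

Steady state: internal power = radiated power, P = εσA T⁴.
Radiating area A = 4πr² = 0.1412 m².
T⁴ = P/(εσA) = 52.6/(0.37·5.67×10⁻⁸·0.1412) = 1.776×10¹⁰ K⁴.
T = (1.776×10¹⁰)^(1/4).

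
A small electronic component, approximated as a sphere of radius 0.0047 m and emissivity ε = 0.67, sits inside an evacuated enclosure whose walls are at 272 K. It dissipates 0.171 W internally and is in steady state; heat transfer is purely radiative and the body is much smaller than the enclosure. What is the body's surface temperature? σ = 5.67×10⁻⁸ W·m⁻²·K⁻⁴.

T ≈ 384 K

For a small grey body in a large enclosure, net radiated power = εσA(T⁴ − T_w⁴).
Steady state: P = εσA(T⁴ − T_w⁴) with A = 4πr² = 2.776×10⁻⁴ m².
T⁴ = P/(εσA) + T_w⁴ = 0.171/(0.67·5.67×10⁻⁸·2.776×10⁻⁴) + (272)⁴
    = 1.622×10¹⁰ + 5.474×10⁹ = 2.169×10¹⁰ K⁴.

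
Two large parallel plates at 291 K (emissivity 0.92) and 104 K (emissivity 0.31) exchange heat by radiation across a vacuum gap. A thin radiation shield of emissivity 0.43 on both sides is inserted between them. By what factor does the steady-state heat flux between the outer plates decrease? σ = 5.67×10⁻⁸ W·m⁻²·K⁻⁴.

Without shield: q₀ = σΔ(T⁴)/(1/ε₁+1/ε₂−1) with denominator 3.313.
With shield the two gaps are in series; the resistances add: (1/ε₁+1/ε_s−1)+(1/ε_s+1/ε₂−1) = 2.413+4.551 = 6.964.
Heat-flux ratio q₀/q = 6.964/3.313.

factor ≈ 2.10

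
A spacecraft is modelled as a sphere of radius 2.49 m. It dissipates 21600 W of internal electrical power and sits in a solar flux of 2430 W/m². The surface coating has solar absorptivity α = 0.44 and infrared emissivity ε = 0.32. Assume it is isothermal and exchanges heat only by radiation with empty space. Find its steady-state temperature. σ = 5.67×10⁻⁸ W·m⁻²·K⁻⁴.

T ≈ 416 K

At steady state, absorbed solar power + internal power = radiated power.
Absorbed: α·S·A_cross = 0.44·2430·19.48 = 20830 W (cross-section πr²).
Total input = 20830 + 21600 = 42430 W.
Radiated: εσ·A_surf·T⁴ with A_surf = 4πr² = 77.91 m².
T⁴ = 42430/(0.32·5.67×10⁻⁸·77.91) = 3.001×10¹⁰ K⁴.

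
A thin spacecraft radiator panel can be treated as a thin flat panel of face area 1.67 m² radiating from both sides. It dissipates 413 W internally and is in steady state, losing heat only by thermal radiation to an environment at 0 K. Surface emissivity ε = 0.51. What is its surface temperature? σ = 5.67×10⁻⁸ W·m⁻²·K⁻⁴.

Steady state: internal power = radiated power, P = εσA T⁴.
Radiating area A = 2·1.67 = 3.340 m².
T⁴ = P/(εσA) = 413/(0.51·5.67×10⁻⁸·3.340) = 4.276×10⁹ K⁴.
T = (4.276×10⁹)^(1/4).

T ≈ 256 K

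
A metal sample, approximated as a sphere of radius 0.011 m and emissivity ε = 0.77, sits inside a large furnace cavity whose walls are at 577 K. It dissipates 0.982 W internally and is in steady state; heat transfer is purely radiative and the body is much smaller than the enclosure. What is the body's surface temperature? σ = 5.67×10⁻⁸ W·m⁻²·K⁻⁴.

For a small grey body in a large enclosure, net radiated power = εσA(T⁴ − T_w⁴).
Steady state: P = εσA(T⁴ − T_w⁴) with A = 4πr² = 0.001521 m².
T⁴ = P/(εσA) + T_w⁴ = 0.982/(0.77·5.67×10⁻⁸·0.001521) + (577)⁴
    = 1.479×10¹⁰ + 1.108×10¹¹ = 1.256×10¹¹ K⁴.

T ≈ 595 K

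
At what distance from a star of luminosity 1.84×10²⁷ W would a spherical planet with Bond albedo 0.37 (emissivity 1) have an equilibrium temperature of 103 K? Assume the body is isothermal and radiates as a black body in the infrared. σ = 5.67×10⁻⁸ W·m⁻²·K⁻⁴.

For an isothermal black-emitting sphere, (1−a)S·πr² = σ·4πr²·T⁴ ⇒ S = 4σT⁴/(1−a).
S = 4·5.67×10⁻⁸·(103)⁴/0.630 = 40.52 W/m².
Flux falls as S = L/(4πd²), so d = √(L/(4πS)) = √(1.84×10²⁷/(4π·40.52)).

d ≈ 1.90×10¹² m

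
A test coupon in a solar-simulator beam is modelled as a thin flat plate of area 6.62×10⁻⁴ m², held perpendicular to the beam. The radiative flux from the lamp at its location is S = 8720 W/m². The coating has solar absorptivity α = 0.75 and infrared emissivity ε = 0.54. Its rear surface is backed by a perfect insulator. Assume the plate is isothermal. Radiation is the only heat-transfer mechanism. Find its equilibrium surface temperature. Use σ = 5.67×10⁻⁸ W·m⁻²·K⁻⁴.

T ≈ 680 K

At equilibrium, absorbed power = emitted power.
Absorbing cross-section = A = 6.620×10⁻⁴ m²; emitting surface = A = 6.620×10⁻⁴ m² (ratio 1).
αS·A_cross = εσ·A_surf·T⁴  ⇒  T⁴ = αS/(ε·1σ).
T⁴ = 0.750·8720/(0.54·1·5.67×10⁻⁸) = 2.136×10¹¹ K⁴.
T = (2.136×10¹¹)^(1/4).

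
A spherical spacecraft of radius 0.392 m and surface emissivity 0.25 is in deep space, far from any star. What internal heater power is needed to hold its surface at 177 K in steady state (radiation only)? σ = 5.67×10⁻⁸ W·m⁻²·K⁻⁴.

P ≈ 26.9 W

P = εσ·4πr²·T⁴.
4πr² = 1.931 m²; T⁴ = 9.815×10⁸ K⁴.
P = 0.25·5.67×10⁻⁸·1.931·9.815×10⁸.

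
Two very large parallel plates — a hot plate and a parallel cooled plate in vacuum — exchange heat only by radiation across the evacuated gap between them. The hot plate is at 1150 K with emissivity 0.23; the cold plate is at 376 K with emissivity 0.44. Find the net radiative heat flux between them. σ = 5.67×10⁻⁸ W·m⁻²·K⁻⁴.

For two infinite grey parallel plates, q = σ(T₁⁴ − T₂⁴)/(1/ε₁ + 1/ε₂ − 1).
T₁⁴ − T₂⁴ = 1.749×10¹² − 1.999×10¹⁰ = 1.729×10¹² K⁴.
1/ε₁ + 1/ε₂ − 1 = 4.348 + 2.273 − 1 = 5.621.
q = 5.67×10⁻⁸ × 1.729×10¹² / 5.621.

q ≈ 17400 W/m²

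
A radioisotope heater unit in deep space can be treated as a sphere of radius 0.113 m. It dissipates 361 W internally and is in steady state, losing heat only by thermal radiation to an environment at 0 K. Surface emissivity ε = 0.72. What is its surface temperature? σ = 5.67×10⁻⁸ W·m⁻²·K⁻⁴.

Steady state: internal power = radiated power, P = εσA T⁴.
Radiating area A = 4πr² = 0.1605 m².
T⁴ = P/(εσA) = 361/(0.72·5.67×10⁻⁸·0.1605) = 5.511×10¹⁰ K⁴.
T = (5.511×10¹⁰)^(1/4).

T ≈ 485 K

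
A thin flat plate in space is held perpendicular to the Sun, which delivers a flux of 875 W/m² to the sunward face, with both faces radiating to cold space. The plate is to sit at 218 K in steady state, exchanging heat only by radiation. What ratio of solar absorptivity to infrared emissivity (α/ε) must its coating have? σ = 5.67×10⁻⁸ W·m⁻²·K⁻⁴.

Balance: αS·A = εσ·2A·T⁴ ⇒ α/ε = 2σT⁴/S.
α/ε = 2·5.67×10⁻⁸·(218)⁴/875 = 2·5.67×10⁻⁸·2.259×10⁹/875.

α/ε ≈ 0.293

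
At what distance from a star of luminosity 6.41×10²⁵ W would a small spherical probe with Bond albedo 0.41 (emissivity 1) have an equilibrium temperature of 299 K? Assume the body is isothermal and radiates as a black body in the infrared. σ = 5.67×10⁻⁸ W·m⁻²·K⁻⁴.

d ≈ 4.07×10¹⁰ m

For an isothermal black-emitting sphere, (1−a)S·πr² = σ·4πr²·T⁴ ⇒ S = 4σT⁴/(1−a).
S = 4·5.67×10⁻⁸·(299)⁴/0.590 = 3072 W/m².
Flux falls as S = L/(4πd²), so d = √(L/(4πS)) = √(6.41×10²⁵/(4π·3072)).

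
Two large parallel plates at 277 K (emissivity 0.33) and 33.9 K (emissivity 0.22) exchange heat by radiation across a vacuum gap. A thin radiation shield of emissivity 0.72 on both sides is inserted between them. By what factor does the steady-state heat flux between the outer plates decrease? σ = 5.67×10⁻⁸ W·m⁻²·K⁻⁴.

factor ≈ 1.27

Without shield: q₀ = σΔ(T⁴)/(1/ε₁+1/ε₂−1) with denominator 6.576.
With shield the two gaps are in series; the resistances add: (1/ε₁+1/ε_s−1)+(1/ε_s+1/ε₂−1) = 3.419+4.934 = 8.354.
Heat-flux ratio q₀/q = 8.354/6.576.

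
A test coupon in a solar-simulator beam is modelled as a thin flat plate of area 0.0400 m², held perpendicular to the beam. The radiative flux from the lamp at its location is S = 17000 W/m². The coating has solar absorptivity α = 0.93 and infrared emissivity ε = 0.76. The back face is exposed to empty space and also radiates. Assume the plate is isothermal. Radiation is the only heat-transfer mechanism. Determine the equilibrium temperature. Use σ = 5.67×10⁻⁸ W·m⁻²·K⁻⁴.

T ≈ 654 K

At equilibrium, absorbed power = emitted power.
Absorbing cross-section = A = 0.04000 m²; emitting surface = 2A = 0.08000 m² (ratio 2).
αS·A_cross = εσ·A_surf·T⁴  ⇒  T⁴ = αS/(ε·2σ).
T⁴ = 0.930·17000/(0.76·2·5.67×10⁻⁸) = 1.834×10¹¹ K⁴.
T = (1.834×10¹¹)^(1/4).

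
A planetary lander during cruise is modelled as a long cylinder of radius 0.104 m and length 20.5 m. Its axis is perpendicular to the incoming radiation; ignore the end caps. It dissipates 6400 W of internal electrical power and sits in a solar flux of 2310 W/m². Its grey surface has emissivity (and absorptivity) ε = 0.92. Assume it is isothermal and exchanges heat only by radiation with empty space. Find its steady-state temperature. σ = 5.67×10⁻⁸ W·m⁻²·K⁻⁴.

T ≈ 386 K

At steady state, absorbed solar power + internal power = radiated power.
Absorbed: α·S·A_cross = 0.92·2310·4.264 = 9062 W (cross-section 2rL).
Total input = 9062 + 6400 = 15460 W.
Radiated: εσ·A_surf·T⁴ with A_surf = 2πrL = 13.40 m².
T⁴ = 15460/(0.92·5.67×10⁻⁸·13.40) = 2.213×10¹⁰ K⁴.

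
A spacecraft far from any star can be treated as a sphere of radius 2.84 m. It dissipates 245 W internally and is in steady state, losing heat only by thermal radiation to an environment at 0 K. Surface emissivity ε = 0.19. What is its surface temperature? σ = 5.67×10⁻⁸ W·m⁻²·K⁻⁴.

T ≈ 122 K

Steady state: internal power = radiated power, P = εσA T⁴.
Radiating area A = 4πr² = 101.4 m².
T⁴ = P/(εσA) = 245/(0.19·5.67×10⁻⁸·101.4) = 2.244×10⁸ K⁴.
T = (2.244×10⁸)^(1/4).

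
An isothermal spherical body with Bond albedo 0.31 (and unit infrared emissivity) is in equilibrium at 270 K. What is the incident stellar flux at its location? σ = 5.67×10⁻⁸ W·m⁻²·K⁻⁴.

(1−a)S·πr² = σ·4πr²·T⁴ ⇒ S = 4σT⁴/(1−a).
S = 4·5.67×10⁻⁸·5.314×10⁹/0.690.

S ≈ 1750 W/m²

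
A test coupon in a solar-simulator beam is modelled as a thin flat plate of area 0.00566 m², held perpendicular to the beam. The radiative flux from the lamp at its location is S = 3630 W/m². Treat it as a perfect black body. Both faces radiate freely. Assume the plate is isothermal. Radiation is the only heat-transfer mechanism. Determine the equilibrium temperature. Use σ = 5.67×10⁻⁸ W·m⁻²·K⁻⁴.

At equilibrium, absorbed power = emitted power.
Absorbing cross-section = A = 0.005660 m²; emitting surface = 2A = 0.01132 m² (ratio 2).
S·A_cross = εσ·A_surf·T⁴  ⇒  T⁴ = S/(2σ).
T⁴ = 1.00·3630/(2·5.67×10⁻⁸) = 3.201×10¹⁰ K⁴.
T = (3.201×10¹⁰)^(1/4).

T ≈ 423 K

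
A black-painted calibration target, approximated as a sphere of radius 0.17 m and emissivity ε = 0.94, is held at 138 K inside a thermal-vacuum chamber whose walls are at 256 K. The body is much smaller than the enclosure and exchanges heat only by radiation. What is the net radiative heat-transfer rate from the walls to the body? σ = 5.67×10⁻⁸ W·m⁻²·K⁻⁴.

P_net ≈ 76.1 W

For a small grey body in a large enclosure: P_net = εσA(T_body⁴ − T_wall⁴).
A = 4πr² = 0.3632 m²; T_body⁴ − T_wall⁴ = 3.627×10⁸ − 4.295×10⁹ = -3.932×10⁹ K⁴.
|P_net| = 0.94·5.67×10⁻⁸·0.3632·3.932×10⁹.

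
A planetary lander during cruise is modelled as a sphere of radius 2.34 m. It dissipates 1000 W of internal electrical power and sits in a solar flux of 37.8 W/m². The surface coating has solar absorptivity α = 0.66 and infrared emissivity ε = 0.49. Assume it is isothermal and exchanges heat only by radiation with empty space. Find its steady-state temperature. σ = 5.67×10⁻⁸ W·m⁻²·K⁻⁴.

T ≈ 165 K

At steady state, absorbed solar power + internal power = radiated power.
Absorbed: α·S·A_cross = 0.66·37.8·17.20 = 429.2 W (cross-section πr²).
Total input = 429.2 + 1000 = 1429 W.
Radiated: εσ·A_surf·T⁴ with A_surf = 4πr² = 68.81 m².
T⁴ = 1429/(0.49·5.67×10⁻⁸·68.81) = 7.476×10⁸ K⁴.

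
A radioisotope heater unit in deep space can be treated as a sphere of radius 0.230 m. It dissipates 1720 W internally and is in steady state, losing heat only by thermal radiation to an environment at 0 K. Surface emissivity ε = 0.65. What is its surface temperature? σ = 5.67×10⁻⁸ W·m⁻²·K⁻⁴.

Steady state: internal power = radiated power, P = εσA T⁴.
Radiating area A = 4πr² = 0.6648 m².
T⁴ = P/(εσA) = 1720/(0.65·5.67×10⁻⁸·0.6648) = 7.020×10¹⁰ K⁴.
T = (7.020×10¹⁰)^(1/4).

T ≈ 515 K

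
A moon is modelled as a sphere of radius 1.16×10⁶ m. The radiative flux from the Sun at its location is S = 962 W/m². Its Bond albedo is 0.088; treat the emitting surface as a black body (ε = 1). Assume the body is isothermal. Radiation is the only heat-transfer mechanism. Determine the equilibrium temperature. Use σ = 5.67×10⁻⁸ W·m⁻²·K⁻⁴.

At equilibrium, absorbed power = emitted power.
Absorbing cross-section = πr² = 4.227×10¹² m²; emitting surface = 4πr² = 1.691×10¹³ m² (ratio 4).
(1−a)S·A_cross = εσ·A_surf·T⁴  ⇒  T⁴ = (1−a)S/(4σ).
T⁴ = 0.912·962/(4·5.67×10⁻⁸) = 3.868×10⁹ K⁴.
T = (3.868×10⁹)^(1/4).

T ≈ 249 K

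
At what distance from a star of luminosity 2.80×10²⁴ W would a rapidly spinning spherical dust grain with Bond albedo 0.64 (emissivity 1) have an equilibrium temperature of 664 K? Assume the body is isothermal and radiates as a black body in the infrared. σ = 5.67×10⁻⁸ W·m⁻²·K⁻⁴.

d ≈ 1.35×10⁹ m

For an isothermal black-emitting sphere, (1−a)S·πr² = σ·4πr²·T⁴ ⇒ S = 4σT⁴/(1−a).
S = 4·5.67×10⁻⁸·(664)⁴/0.360 = 1.225×10⁵ W/m².
Flux falls as S = L/(4πd²), so d = √(L/(4πS)) = √(2.80×10²⁴/(4π·1.225×10⁵)).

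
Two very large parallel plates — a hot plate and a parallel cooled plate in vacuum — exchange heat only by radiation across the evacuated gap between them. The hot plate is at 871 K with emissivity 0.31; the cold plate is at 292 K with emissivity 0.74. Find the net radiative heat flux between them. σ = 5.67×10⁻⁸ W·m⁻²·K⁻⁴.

For two infinite grey parallel plates, q = σ(T₁⁴ − T₂⁴)/(1/ε₁ + 1/ε₂ − 1).
T₁⁴ − T₂⁴ = 5.755×10¹¹ − 7.270×10⁹ = 5.683×10¹¹ K⁴.
1/ε₁ + 1/ε₂ − 1 = 3.226 + 1.351 − 1 = 3.577.
q = 5.67×10⁻⁸ × 5.683×10¹¹ / 3.577.

q ≈ 9010 W/m²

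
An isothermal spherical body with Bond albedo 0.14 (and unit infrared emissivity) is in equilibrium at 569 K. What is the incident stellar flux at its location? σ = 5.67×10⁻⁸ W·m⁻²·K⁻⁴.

(1−a)S·πr² = σ·4πr²·T⁴ ⇒ S = 4σT⁴/(1−a).
S = 4·5.67×10⁻⁸·1.048×10¹¹/0.860.

S ≈ 27600 W/m²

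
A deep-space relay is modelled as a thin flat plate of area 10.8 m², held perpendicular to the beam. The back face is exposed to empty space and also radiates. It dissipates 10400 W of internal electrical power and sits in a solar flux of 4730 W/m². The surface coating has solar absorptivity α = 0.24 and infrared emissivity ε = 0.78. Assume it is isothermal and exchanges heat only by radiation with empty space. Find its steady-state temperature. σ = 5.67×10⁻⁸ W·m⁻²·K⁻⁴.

T ≈ 392 K

At steady state, absorbed solar power + internal power = radiated power.
Absorbed: α·S·A_cross = 0.24·4730·10.80 = 12260 W (cross-section A).
Total input = 12260 + 10400 = 22660 W.
Radiated: εσ·A_surf·T⁴ with A_surf = 2A = 21.60 m².
T⁴ = 22660/(0.78·5.67×10⁻⁸·21.60) = 2.372×10¹⁰ K⁴.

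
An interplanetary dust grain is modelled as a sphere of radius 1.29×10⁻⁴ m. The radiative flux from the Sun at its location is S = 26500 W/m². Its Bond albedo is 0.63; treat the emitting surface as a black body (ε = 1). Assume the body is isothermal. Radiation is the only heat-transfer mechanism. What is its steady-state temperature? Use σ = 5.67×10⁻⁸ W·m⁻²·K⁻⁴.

At equilibrium, absorbed power = emitted power.
Absorbing cross-section = πr² = 5.228×10⁻⁸ m²; emitting surface = 4πr² = 2.091×10⁻⁷ m² (ratio 4).
(1−a)S·A_cross = εσ·A_surf·T⁴  ⇒  T⁴ = (1−a)S/(4σ).
T⁴ = 0.370·26500/(4·5.67×10⁻⁸) = 4.323×10¹⁰ K⁴.
T = (4.323×10¹⁰)^(1/4).

T ≈ 456 K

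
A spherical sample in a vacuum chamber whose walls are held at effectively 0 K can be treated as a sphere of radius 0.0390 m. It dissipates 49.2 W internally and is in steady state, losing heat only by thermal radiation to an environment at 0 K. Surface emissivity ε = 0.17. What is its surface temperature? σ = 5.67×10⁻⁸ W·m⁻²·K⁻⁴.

Steady state: internal power = radiated power, P = εσA T⁴.
Radiating area A = 4πr² = 0.01911 m².
T⁴ = P/(εσA) = 49.2/(0.17·5.67×10⁻⁸·0.01911) = 2.671×10¹¹ K⁴.
T = (2.671×10¹¹)^(1/4).

T ≈ 719 K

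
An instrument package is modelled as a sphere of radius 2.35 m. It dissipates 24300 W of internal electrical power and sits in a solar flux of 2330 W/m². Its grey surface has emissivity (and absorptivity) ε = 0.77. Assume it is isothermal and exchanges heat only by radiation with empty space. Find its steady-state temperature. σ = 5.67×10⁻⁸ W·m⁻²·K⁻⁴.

At steady state, absorbed solar power + internal power = radiated power.
Absorbed: α·S·A_cross = 0.77·2330·17.35 = 31130 W (cross-section πr²).
Total input = 31130 + 24300 = 55430 W.
Radiated: εσ·A_surf·T⁴ with A_surf = 4πr² = 69.40 m².
T⁴ = 55430/(0.77·5.67×10⁻⁸·69.40) = 1.829×10¹⁰ K⁴.

T ≈ 368 K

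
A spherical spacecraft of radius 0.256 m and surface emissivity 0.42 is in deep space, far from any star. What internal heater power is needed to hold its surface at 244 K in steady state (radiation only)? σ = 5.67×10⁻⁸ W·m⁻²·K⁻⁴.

P ≈ 69.5 W

P = εσ·4πr²·T⁴.
4πr² = 0.8235 m²; T⁴ = 3.545×10⁹ K⁴.
P = 0.42·5.67×10⁻⁸·0.8235·3.545×10⁹.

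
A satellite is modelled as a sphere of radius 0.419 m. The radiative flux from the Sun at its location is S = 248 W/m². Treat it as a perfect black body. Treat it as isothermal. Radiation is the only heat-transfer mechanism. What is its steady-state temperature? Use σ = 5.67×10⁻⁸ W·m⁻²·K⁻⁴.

At equilibrium, absorbed power = emitted power.
Absorbing cross-section = πr² = 0.5515 m²; emitting surface = 4πr² = 2.206 m² (ratio 4).
S·A_cross = εσ·A_surf·T⁴  ⇒  T⁴ = S/(4σ).
T⁴ = 1.00·248/(4·5.67×10⁻⁸) = 1.093×10⁹ K⁴.
T = (1.093×10⁹)^(1/4).

T ≈ 182 K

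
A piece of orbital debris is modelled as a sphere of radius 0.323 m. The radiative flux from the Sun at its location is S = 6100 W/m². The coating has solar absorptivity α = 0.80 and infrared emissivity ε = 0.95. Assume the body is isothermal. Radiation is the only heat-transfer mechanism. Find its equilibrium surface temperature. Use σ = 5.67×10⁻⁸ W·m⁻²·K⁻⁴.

At equilibrium, absorbed power = emitted power.
Absorbing cross-section = πr² = 0.3278 m²; emitting surface = 4πr² = 1.311 m² (ratio 4).
αS·A_cross = εσ·A_surf·T⁴  ⇒  T⁴ = αS/(ε·4σ).
T⁴ = 0.800·6100/(0.95·4·5.67×10⁻⁸) = 2.265×10¹⁰ K⁴.
T = (2.265×10¹⁰)^(1/4).

T ≈ 388 K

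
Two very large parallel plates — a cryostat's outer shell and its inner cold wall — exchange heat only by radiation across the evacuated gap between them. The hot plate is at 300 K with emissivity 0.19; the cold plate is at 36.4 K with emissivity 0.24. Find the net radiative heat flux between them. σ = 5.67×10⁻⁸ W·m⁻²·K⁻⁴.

q ≈ 54.5 W/m²

For two infinite grey parallel plates, q = σ(T₁⁴ − T₂⁴)/(1/ε₁ + 1/ε₂ − 1).
T₁⁴ − T₂⁴ = 8.100×10⁹ − 1.756×10⁶ = 8.098×10⁹ K⁴.
1/ε₁ + 1/ε₂ − 1 = 5.263 + 4.167 − 1 = 8.430.
q = 5.67×10⁻⁸ × 8.098×10⁹ / 8.430.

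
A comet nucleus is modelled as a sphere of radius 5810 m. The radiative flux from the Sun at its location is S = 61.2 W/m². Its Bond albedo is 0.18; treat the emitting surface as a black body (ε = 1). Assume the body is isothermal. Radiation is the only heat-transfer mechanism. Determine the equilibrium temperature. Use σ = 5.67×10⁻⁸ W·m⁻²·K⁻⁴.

At equilibrium, absorbed power = emitted power.
Absorbing cross-section = πr² = 1.060×10⁸ m²; emitting surface = 4πr² = 4.242×10⁸ m² (ratio 4).
(1−a)S·A_cross = εσ·A_surf·T⁴  ⇒  T⁴ = (1−a)S/(4σ).
T⁴ = 0.820·61.2/(4·5.67×10⁻⁸) = 2.213×10⁸ K⁴.
T = (2.213×10⁸)^(1/4).

T ≈ 122 K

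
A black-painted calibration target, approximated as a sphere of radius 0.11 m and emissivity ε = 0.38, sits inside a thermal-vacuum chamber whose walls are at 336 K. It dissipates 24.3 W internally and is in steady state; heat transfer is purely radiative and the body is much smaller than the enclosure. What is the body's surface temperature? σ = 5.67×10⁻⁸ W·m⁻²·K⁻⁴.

T ≈ 377 K

For a small grey body in a large enclosure, net radiated power = εσA(T⁴ − T_w⁴).
Steady state: P = εσA(T⁴ − T_w⁴) with A = 4πr² = 0.1521 m².
T⁴ = P/(εσA) + T_w⁴ = 24.3/(0.38·5.67×10⁻⁸·0.1521) + (336)⁴
    = 7.417×10⁹ + 1.275×10¹⁰ = 2.016×10¹⁰ K⁴.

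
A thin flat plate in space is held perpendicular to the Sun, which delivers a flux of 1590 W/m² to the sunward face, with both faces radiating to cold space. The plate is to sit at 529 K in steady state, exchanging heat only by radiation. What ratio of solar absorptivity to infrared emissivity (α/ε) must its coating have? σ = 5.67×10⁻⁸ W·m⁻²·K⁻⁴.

Balance: αS·A = εσ·2A·T⁴ ⇒ α/ε = 2σT⁴/S.
α/ε = 2·5.67×10⁻⁸·(529)⁴/1590 = 2·5.67×10⁻⁸·7.831×10¹⁰/1590.

α/ε ≈ 5.59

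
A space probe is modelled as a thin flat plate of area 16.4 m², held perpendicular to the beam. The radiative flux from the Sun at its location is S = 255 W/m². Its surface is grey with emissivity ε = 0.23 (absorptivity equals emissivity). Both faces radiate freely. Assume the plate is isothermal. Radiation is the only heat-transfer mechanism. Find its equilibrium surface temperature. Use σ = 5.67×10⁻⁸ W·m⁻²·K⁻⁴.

At equilibrium, absorbed power = emitted power.
Absorbing cross-section = A = 16.40 m²; emitting surface = 2A = 32.80 m² (ratio 2).
εS·A_cross = εσ·A_surf·T⁴  ⇒  T⁴ = S/(2σ)   (ε cancels).
T⁴ = 255/(2·5.67×10⁻⁸) = 2.249×10⁹ K⁴.
T = (2.249×10⁹)^(1/4).

T ≈ 218 K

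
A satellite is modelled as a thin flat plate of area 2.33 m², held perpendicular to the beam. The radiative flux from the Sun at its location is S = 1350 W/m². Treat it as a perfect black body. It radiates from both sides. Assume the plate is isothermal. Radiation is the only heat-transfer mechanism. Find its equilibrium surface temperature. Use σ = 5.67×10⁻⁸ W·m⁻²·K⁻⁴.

T ≈ 330 K

At equilibrium, absorbed power = emitted power.
Absorbing cross-section = A = 2.330 m²; emitting surface = 2A = 4.660 m² (ratio 2).
S·A_cross = εσ·A_surf·T⁴  ⇒  T⁴ = S/(2σ).
T⁴ = 1.00·1350/(2·5.67×10⁻⁸) = 1.190×10¹⁰ K⁴.
T = (1.190×10¹⁰)^(1/4).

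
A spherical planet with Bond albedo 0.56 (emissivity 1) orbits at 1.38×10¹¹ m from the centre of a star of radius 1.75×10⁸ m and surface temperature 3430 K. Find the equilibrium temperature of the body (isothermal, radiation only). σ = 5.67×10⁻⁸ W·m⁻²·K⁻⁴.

The star's surface emits σT_*⁴; at distance d the flux is S = σT_*⁴(R_*/d)².
S = 5.67×10⁻⁸·(3430)⁴·(1.75×10⁸/1.38×10¹¹)² = 12.62 W/m².
For an isothermal sphere T⁴ = (1−a)S/(4σ) = 2.448×10⁷ K⁴.

T ≈ 70.3 K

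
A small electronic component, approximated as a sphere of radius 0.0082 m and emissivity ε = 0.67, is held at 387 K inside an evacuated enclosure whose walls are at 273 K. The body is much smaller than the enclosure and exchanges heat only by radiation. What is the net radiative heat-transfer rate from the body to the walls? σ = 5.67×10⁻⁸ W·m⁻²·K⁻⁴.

For a small grey body in a large enclosure: P_net = εσA(T_body⁴ − T_wall⁴).
A = 4πr² = 8.450×10⁻⁴ m²; T_body⁴ − T_wall⁴ = 2.243×10¹⁰ − 5.555×10⁹ = 1.688×10¹⁰ K⁴.
|P_net| = 0.67·5.67×10⁻⁸·8.450×10⁻⁴·1.688×10¹⁰.

P_net ≈ 0.542 W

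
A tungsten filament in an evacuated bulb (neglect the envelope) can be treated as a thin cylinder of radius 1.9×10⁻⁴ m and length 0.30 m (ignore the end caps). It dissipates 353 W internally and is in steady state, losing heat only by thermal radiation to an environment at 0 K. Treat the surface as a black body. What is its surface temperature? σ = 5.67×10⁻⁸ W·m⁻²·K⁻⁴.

T ≈ 2040 K

Steady state: internal power = radiated power, P = εσA T⁴.
Radiating area A = 2πrL = 3.581×10⁻⁴ m².
T⁴ = P/(εσA) = 353/(1.0·5.67×10⁻⁸·3.581×10⁻⁴) = 1.738×10¹³ K⁴.
T = (1.738×10¹³)^(1/4).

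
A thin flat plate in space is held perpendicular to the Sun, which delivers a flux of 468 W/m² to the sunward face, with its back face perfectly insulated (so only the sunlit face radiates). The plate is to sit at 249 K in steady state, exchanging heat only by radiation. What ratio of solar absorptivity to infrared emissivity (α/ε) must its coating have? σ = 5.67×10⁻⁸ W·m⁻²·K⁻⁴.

Balance: αS·A = εσ·1A·T⁴ ⇒ α/ε = σT⁴/S.
α/ε = 5.67×10⁻⁸·(249)⁴/468 = 5.67×10⁻⁸·3.844×10⁹/468.

α/ε ≈ 0.466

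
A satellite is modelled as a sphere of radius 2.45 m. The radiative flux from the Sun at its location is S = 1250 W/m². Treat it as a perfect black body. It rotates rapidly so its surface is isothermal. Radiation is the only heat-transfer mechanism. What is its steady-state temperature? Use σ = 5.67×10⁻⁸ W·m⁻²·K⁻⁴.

T ≈ 272 K

At equilibrium, absorbed power = emitted power.
Absorbing cross-section = πr² = 18.86 m²; emitting surface = 4πr² = 75.43 m² (ratio 4).
S·A_cross = εσ·A_surf·T⁴  ⇒  T⁴ = S/(4σ).
T⁴ = 1.00·1250/(4·5.67×10⁻⁸) = 5.511×10⁹ K⁴.
T = (5.511×10⁹)^(1/4).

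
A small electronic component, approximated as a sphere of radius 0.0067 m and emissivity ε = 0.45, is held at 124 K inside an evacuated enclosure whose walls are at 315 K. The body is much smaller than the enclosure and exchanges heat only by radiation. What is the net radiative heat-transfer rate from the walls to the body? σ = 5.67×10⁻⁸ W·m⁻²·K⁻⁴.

P_net ≈ 0.138 W

For a small grey body in a large enclosure: P_net = εσA(T_body⁴ − T_wall⁴).
A = 4πr² = 5.641×10⁻⁴ m²; T_body⁴ − T_wall⁴ = 2.364×10⁸ − 9.846×10⁹ = -9.609×10⁹ K⁴.
|P_net| = 0.45·5.67×10⁻⁸·5.641×10⁻⁴·9.609×10⁹.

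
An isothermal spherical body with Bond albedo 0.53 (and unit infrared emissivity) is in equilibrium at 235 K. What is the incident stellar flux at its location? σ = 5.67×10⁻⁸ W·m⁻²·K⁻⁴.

(1−a)S·πr² = σ·4πr²·T⁴ ⇒ S = 4σT⁴/(1−a).
S = 4·5.67×10⁻⁸·3.050×10⁹/0.470.

S ≈ 1470 W/m²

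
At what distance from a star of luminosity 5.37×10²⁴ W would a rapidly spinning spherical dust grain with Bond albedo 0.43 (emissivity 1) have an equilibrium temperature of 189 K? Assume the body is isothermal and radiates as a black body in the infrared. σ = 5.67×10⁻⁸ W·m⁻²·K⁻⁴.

d ≈ 2.90×10¹⁰ m

For an isothermal black-emitting sphere, (1−a)S·πr² = σ·4πr²·T⁴ ⇒ S = 4σT⁴/(1−a).
S = 4·5.67×10⁻⁸·(189)⁴/0.570 = 507.7 W/m².
Flux falls as S = L/(4πd²), so d = √(L/(4πS)) = √(5.37×10²⁴/(4π·507.7)).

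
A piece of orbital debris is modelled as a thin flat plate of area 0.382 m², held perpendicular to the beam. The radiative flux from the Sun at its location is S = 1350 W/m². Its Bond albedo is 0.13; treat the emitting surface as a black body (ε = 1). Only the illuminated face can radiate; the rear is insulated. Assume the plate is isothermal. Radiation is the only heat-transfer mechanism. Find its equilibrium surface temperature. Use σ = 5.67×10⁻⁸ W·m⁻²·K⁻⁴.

T ≈ 379 K

At equilibrium, absorbed power = emitted power.
Absorbing cross-section = A = 0.3820 m²; emitting surface = A = 0.3820 m² (ratio 1).
(1−a)S·A_cross = εσ·A_surf·T⁴  ⇒  T⁴ = (1−a)S/(1σ).
T⁴ = 0.870·1350/(1·5.67×10⁻⁸) = 2.071×10¹⁰ K⁴.
T = (2.071×10¹⁰)^(1/4).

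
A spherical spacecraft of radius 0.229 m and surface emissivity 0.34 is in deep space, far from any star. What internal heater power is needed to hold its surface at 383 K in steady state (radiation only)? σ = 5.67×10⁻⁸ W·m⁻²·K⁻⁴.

P ≈ 273 W

P = εσ·4πr²·T⁴.
4πr² = 0.6590 m²; T⁴ = 2.152×10¹⁰ K⁴.
P = 0.34·5.67×10⁻⁸·0.6590·2.152×10¹⁰.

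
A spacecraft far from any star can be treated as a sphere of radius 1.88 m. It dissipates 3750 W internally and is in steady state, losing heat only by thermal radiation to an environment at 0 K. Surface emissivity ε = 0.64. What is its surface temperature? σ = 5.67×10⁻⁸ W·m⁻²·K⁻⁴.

Steady state: internal power = radiated power, P = εσA T⁴.
Radiating area A = 4πr² = 44.41 m².
T⁴ = P/(εσA) = 3750/(0.64·5.67×10⁻⁸·44.41) = 2.327×10⁹ K⁴.
T = (2.327×10⁹)^(1/4).

T ≈ 220 K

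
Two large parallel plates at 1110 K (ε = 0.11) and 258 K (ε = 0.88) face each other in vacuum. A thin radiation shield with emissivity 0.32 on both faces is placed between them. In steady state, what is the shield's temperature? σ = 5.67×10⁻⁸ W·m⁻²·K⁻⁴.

In steady state the net flux on the hot side equals that on the cold side.
σ(T₁⁴−T_s⁴)/D₁ = σ(T_s⁴−T₂⁴)/D₂, with D₁ = 1/ε₁+1/ε_s−1 = 11.22, D₂ = 1/ε_s+1/ε₂−1 = 3.261.
Solve for T_s⁴: T_s⁴ = (D₂·T₁⁴ + D₁·T₂⁴)/(D₁+D₂) = 3.454×10¹¹ K⁴.

T_s ≈ 767 K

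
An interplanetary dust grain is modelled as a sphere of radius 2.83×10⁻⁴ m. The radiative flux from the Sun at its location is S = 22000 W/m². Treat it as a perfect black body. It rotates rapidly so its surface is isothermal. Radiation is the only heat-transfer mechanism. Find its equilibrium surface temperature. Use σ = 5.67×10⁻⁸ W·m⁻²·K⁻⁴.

At equilibrium, absorbed power = emitted power.
Absorbing cross-section = πr² = 2.516×10⁻⁷ m²; emitting surface = 4πr² = 1.006×10⁻⁶ m² (ratio 4).
S·A_cross = εσ·A_surf·T⁴  ⇒  T⁴ = S/(4σ).
T⁴ = 1.00·22000/(4·5.67×10⁻⁸) = 9.700×10¹⁰ K⁴.
T = (9.700×10¹⁰)^(1/4).

T ≈ 558 K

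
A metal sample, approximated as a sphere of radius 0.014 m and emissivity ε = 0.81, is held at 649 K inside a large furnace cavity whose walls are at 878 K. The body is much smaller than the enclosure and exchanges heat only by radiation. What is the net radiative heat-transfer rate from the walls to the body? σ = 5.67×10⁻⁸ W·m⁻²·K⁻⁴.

For a small grey body in a large enclosure: P_net = εσA(T_body⁴ − T_wall⁴).
A = 4πr² = 0.002463 m²; T_body⁴ − T_wall⁴ = 1.774×10¹¹ − 5.943×10¹¹ = -4.169×10¹¹ K⁴.
|P_net| = 0.81·5.67×10⁻⁸·0.002463·4.169×10¹¹.

P_net ≈ 47.2 W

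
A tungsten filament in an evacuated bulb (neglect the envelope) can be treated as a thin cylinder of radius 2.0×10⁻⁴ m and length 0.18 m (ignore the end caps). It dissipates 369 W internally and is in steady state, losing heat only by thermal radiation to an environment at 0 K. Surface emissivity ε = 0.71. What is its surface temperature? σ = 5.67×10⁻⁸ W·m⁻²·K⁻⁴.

T ≈ 2520 K

Steady state: internal power = radiated power, P = εσA T⁴.
Radiating area A = 2πrL = 2.262×10⁻⁴ m².
T⁴ = P/(εσA) = 369/(0.71·5.67×10⁻⁸·2.262×10⁻⁴) = 4.052×10¹³ K⁴.
T = (4.052×10¹³)^(1/4).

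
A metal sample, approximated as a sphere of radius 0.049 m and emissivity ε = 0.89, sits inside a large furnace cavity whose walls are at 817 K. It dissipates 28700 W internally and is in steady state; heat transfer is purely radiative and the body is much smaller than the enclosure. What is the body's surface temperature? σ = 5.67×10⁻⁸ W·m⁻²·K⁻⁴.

T ≈ 2100 K

For a small grey body in a large enclosure, net radiated power = εσA(T⁴ − T_w⁴).
Steady state: P = εσA(T⁴ − T_w⁴) with A = 4πr² = 0.03017 m².
T⁴ = P/(εσA) + T_w⁴ = 28700/(0.89·5.67×10⁻⁸·0.03017) + (817)⁴
    = 1.885×10¹³ + 4.455×10¹¹ = 1.930×10¹³ K⁴.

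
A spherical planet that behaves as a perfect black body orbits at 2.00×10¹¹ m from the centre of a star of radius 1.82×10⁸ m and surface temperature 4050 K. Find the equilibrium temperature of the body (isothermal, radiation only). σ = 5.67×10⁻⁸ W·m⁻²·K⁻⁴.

The star's surface emits σT_*⁴; at distance d the flux is S = σT_*⁴(R_*/d)².
S = 5.67×10⁻⁸·(4050)⁴·(1.82×10⁸/2.00×10¹¹)² = 12.63 W/m².
For an isothermal sphere T⁴ = (1−a)S/(4σ) = 5.570×10⁷ K⁴.

T ≈ 86.4 K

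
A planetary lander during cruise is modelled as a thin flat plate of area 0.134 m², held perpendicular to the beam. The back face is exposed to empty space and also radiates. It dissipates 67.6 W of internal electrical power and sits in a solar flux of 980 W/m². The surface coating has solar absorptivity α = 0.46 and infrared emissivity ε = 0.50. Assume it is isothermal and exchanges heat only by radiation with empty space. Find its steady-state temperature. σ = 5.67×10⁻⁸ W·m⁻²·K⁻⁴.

T ≈ 360 K

At steady state, absorbed solar power + internal power = radiated power.
Absorbed: α·S·A_cross = 0.46·980·0.1340 = 60.41 W (cross-section A).
Total input = 60.41 + 67.6 = 128.0 W.
Radiated: εσ·A_surf·T⁴ with A_surf = 2A = 0.2680 m².
T⁴ = 128.0/(0.50·5.67×10⁻⁸·0.2680) = 1.685×10¹⁰ K⁴.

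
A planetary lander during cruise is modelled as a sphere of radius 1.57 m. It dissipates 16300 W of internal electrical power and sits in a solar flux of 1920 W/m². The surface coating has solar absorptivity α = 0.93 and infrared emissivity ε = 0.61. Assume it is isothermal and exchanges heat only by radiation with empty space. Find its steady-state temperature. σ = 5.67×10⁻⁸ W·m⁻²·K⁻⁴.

T ≈ 410 K

At steady state, absorbed solar power + internal power = radiated power.
Absorbed: α·S·A_cross = 0.93·1920·7.744 = 13830 W (cross-section πr²).
Total input = 13830 + 16300 = 30130 W.
Radiated: εσ·A_surf·T⁴ with A_surf = 4πr² = 30.97 m².
T⁴ = 30130/(0.61·5.67×10⁻⁸·30.97) = 2.812×10¹⁰ K⁴.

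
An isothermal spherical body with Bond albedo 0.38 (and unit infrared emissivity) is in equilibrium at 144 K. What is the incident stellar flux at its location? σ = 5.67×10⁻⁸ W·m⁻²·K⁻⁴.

S ≈ 157 W/m²

(1−a)S·πr² = σ·4πr²·T⁴ ⇒ S = 4σT⁴/(1−a).
S = 4·5.67×10⁻⁸·4.300×10⁸/0.620.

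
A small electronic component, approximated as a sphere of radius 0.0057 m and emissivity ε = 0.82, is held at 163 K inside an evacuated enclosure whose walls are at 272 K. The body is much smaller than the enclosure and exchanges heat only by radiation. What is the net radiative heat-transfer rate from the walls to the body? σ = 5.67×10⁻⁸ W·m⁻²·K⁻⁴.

P_net ≈ 0.0905 W

For a small grey body in a large enclosure: P_net = εσA(T_body⁴ − T_wall⁴).
A = 4πr² = 4.083×10⁻⁴ m²; T_body⁴ − T_wall⁴ = 7.059×10⁸ − 5.474×10⁹ = -4.768×10⁹ K⁴.
|P_net| = 0.82·5.67×10⁻⁸·4.083×10⁻⁴·4.768×10⁹.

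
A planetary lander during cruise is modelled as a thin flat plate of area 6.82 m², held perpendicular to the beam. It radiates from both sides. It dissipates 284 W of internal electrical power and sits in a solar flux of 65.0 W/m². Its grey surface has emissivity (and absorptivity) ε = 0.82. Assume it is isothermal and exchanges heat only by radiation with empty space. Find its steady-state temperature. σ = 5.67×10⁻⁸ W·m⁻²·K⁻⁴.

At steady state, absorbed solar power + internal power = radiated power.
Absorbed: α·S·A_cross = 0.82·65.0·6.820 = 363.5 W (cross-section A).
Total input = 363.5 + 284 = 647.5 W.
Radiated: εσ·A_surf·T⁴ with A_surf = 2A = 13.64 m².
T⁴ = 647.5/(0.82·5.67×10⁻⁸·13.64) = 1.021×10⁹ K⁴.

T ≈ 179 K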